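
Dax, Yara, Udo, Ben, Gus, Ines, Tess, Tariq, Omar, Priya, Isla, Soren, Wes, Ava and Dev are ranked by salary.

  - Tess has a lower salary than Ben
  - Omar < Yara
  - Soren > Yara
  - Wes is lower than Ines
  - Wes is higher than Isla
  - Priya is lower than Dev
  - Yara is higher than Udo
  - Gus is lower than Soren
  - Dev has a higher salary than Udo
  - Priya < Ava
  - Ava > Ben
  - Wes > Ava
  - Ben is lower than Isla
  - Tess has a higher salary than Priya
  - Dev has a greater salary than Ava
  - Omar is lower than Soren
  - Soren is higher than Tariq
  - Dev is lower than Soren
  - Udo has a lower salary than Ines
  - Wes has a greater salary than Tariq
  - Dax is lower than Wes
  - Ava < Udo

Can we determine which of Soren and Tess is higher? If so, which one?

Soren

Chaining the given relations: Tess < Ben < Ava < Udo < Yara < Soren.
So Soren is higher.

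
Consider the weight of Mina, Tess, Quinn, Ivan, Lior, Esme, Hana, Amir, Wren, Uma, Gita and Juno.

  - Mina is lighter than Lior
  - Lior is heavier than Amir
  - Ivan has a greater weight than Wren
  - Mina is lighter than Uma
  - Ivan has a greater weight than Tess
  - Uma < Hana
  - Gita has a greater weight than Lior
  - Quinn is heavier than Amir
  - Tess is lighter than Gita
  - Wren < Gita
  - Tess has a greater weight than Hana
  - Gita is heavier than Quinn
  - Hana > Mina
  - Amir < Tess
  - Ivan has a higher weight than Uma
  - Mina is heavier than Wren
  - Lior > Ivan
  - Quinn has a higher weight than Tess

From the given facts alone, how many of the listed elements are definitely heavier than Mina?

7

Directly above Mina: Uma, Hana, Lior.
One step further: Tess, Ivan, Gita (6 so far).
One step further: Quinn (7 so far).
Nothing else is reachable above Mina; 7 in all.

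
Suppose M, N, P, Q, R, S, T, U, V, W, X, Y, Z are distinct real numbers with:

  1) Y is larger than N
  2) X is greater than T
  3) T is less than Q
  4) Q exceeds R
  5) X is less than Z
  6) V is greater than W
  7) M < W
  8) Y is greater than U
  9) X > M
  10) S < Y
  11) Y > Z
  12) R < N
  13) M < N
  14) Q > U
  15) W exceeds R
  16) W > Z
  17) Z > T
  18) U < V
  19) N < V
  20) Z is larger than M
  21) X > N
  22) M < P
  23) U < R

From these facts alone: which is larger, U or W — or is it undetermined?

U < R and R < N give U < N.
Then N < X extends the chain to X.
Then X < Z extends the chain to Z.
Then Z < W extends the chain to W.
So W is larger.

W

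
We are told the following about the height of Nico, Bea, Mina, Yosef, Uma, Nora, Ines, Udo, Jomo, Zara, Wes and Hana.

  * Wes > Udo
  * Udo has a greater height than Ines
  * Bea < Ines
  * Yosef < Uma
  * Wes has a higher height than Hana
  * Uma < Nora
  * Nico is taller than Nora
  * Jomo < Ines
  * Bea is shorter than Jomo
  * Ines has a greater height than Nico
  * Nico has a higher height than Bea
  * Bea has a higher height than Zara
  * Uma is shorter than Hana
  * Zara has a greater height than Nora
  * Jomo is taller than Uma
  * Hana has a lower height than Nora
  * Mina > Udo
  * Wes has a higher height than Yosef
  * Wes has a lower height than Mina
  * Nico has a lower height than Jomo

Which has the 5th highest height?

Chaining the given pairs: Yosef < Uma < Hana < Nora < Zara < Bea < Nico < Jomo < Ines < Udo < Wes < Mina.
The 5th largest is Jomo.

Jomo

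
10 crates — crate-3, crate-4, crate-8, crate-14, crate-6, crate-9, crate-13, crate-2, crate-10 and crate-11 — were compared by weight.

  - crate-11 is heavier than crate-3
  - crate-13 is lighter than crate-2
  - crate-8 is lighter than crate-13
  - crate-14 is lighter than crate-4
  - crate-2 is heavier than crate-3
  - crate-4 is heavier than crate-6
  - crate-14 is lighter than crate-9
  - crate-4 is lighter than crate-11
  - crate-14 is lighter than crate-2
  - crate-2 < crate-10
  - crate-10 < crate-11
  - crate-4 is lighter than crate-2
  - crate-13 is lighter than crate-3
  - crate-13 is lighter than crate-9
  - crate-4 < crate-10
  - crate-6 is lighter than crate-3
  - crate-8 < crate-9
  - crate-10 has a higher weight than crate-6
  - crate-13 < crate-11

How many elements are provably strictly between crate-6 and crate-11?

The relations place crate-6 below crate-11. An element lies strictly between them when it is forced above crate-6 and also forced below crate-11.
Above crate-6: {crate-4, crate-3, crate-2, crate-10}. Below crate-11: {crate-14, crate-8, crate-13, crate-4, crate-3, crate-2, crate-10}.
Intersection: {crate-4, crate-3, crate-2, crate-10} — 4.

4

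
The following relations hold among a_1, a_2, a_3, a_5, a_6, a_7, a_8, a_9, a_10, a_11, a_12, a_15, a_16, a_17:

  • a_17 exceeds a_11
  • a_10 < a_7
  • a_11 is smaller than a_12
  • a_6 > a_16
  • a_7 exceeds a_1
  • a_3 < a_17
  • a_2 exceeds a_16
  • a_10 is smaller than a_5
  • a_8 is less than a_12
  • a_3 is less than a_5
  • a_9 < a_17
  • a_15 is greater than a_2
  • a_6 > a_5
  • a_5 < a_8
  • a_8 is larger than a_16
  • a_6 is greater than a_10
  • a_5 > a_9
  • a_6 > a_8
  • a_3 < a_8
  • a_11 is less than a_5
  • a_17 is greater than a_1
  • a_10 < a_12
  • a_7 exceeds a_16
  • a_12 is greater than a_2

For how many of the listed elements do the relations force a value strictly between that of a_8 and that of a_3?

The relations place a_3 below a_8. An element lies strictly between them when it is forced above a_3 and also forced below a_8.
Above a_3: {a_5, a_17, a_12, a_6}. Below a_8: {a_10, a_16, a_9, a_11, a_5}.
Intersection: {a_5} — 1.

1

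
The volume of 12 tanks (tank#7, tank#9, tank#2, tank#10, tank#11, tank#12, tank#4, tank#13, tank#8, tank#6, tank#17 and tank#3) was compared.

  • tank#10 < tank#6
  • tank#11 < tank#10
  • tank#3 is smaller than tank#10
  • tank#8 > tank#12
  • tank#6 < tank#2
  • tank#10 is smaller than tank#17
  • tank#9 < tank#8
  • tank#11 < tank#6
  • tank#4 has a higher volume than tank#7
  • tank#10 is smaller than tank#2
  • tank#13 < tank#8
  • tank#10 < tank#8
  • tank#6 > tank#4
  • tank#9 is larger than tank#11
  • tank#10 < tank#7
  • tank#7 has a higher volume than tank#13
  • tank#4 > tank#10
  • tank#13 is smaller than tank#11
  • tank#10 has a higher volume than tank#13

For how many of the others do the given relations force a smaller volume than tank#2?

From tank#2 the given relations immediately reach tank#10, tank#6.
From those, tank#13, tank#3, tank#11, tank#4 — 6 in total.
From those, tank#7 — 7 in total.
Nothing else is reachable below tank#2; 7 in all.

7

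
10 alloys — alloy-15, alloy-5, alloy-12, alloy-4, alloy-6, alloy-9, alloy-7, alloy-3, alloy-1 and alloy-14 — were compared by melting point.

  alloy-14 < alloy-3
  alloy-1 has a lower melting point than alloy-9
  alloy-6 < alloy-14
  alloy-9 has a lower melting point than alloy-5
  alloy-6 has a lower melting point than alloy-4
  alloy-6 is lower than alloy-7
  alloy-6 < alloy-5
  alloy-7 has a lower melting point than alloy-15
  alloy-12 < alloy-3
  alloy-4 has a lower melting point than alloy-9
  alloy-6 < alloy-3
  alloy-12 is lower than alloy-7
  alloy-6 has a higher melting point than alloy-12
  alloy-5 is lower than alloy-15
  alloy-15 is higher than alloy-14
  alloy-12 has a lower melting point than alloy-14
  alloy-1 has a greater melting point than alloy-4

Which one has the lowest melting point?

alloy-12

alloy-6 is not least since alloy-12 < alloy-6; alloy-4 is not least since alloy-6 < alloy-4; alloy-7 is not least since alloy-6 < alloy-7; alloy-1 is not least since alloy-4 < alloy-1; alloy-9 is not least since alloy-1 < alloy-9; alloy-5 is not least since alloy-9 < alloy-5; alloy-14 is not least since alloy-12 < alloy-14; alloy-3 is not least since alloy-6 < alloy-3; alloy-15 is not least since alloy-14 < alloy-15.
Only alloy-12 has nothing below it, so alloy-12 is the lowest melting point.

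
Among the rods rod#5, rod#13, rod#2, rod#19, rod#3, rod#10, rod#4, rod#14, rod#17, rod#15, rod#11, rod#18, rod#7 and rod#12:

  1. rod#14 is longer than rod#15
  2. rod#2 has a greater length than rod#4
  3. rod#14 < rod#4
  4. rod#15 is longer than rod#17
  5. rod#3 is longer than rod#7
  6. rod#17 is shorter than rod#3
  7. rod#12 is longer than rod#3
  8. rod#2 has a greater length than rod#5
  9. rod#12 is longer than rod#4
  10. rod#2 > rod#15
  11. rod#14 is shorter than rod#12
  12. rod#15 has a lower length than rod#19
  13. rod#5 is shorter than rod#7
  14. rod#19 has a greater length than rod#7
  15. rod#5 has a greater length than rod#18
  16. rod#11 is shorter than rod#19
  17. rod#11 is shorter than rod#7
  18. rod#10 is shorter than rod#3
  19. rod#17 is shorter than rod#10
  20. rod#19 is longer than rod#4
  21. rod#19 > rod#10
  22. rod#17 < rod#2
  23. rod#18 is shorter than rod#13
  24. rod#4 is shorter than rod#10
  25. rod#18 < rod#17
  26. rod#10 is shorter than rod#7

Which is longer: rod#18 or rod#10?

rod#18 < rod#17 and rod#17 < rod#15 give rod#18 < rod#15.
With rod#15 < rod#14: rod#18 < rod#17 < rod#15 < rod#14.
With rod#14 < rod#4: rod#18 < rod#17 < rod#15 < rod#14 < rod#4.
Then rod#4 < rod#10 extends the chain to rod#10.
So rod#18 < rod#10; rod#10 is the longer of the two.

rod#10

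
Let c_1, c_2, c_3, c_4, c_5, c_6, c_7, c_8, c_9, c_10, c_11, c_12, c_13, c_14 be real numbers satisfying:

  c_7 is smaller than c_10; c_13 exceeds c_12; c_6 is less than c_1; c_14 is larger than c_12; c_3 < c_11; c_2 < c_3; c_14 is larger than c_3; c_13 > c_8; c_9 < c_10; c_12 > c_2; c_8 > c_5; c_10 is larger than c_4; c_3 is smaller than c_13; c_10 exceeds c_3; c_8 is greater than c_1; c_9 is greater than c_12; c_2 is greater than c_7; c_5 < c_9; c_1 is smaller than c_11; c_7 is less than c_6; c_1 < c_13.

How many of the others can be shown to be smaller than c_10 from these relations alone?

The elements the relations force below c_10 are c_7, c_2, c_3, c_12, c_5, c_9, c_4 — no chain reaches any other.
That is 7.

7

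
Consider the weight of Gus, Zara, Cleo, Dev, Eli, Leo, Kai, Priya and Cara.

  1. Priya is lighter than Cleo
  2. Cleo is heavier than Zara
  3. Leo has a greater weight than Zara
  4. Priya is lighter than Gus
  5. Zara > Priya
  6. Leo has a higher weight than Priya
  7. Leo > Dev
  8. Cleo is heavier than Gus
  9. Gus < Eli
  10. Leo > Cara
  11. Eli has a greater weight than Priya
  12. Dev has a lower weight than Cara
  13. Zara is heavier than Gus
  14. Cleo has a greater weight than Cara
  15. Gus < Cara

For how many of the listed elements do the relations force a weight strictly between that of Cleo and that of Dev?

1

Chaining upward from Dev reaches: Cara, Leo.
Chaining downward from Cleo reaches: Priya, Gus, Cara, Zara.
Strictly between Dev and Cleo are those in both lists: Cara — 1 element.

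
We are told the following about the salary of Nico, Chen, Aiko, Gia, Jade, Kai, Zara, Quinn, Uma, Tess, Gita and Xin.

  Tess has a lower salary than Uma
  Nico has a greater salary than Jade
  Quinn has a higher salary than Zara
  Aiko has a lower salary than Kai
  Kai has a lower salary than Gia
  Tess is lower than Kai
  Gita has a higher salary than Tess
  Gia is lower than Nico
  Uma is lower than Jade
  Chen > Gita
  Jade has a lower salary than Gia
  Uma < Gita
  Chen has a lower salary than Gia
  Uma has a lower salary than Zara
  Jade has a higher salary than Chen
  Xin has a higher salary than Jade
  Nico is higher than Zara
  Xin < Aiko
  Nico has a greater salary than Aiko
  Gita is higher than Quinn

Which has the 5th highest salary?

Xin

Chaining the given pairs: Tess < Uma < Zara < Quinn < Gita < Chen < Jade < Xin < Aiko < Kai < Gia < Nico.
Counting 5 from the largest end gives Xin.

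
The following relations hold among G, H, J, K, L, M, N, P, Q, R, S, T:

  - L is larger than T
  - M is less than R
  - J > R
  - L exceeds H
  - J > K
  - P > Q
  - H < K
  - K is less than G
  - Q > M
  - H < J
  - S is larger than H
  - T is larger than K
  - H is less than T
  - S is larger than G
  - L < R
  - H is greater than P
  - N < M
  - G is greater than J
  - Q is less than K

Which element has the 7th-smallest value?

T

Chaining the given pairs: N < M < Q < P < H < K < T < L < R < J < G < S.
Counting 7 from the smallest end gives T.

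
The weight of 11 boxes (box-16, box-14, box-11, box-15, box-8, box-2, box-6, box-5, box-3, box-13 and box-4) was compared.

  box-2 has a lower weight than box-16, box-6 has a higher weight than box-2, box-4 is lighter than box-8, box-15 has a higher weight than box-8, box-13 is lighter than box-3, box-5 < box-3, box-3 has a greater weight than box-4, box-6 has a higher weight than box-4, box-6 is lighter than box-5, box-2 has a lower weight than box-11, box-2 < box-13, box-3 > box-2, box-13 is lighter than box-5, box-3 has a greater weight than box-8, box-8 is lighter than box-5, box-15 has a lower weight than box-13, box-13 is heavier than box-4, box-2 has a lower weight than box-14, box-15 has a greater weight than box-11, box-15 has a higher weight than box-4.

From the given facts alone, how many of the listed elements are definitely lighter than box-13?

5

Directly below box-13: box-2, box-4, box-15.
One step further: box-8, box-11 (5 so far).
Nothing else is reachable below box-13; 5 in all.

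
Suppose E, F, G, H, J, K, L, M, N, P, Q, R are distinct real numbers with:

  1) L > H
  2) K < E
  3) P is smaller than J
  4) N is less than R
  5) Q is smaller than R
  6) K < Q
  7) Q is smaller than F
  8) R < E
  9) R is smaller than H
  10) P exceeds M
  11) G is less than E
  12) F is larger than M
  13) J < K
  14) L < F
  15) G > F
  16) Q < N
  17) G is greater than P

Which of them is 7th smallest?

The consecutive relations fix a unique order: M < P < J < K < Q < N < R < H < L < F < G < E.
Counting 7 from the smallest end gives R.

R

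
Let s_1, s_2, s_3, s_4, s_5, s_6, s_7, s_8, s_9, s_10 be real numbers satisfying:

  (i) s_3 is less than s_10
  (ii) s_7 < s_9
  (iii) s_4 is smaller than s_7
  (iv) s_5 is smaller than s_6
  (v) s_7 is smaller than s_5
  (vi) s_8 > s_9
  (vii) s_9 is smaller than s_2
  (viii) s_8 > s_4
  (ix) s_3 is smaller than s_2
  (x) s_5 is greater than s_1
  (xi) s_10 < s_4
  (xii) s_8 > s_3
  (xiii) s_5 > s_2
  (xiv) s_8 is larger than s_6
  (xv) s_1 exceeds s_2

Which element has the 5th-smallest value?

Chaining the given pairs: s_3 < s_10 < s_4 < s_7 < s_9 < s_2 < s_1 < s_5 < s_6 < s_8.
The 5th smallest is s_9.

s_9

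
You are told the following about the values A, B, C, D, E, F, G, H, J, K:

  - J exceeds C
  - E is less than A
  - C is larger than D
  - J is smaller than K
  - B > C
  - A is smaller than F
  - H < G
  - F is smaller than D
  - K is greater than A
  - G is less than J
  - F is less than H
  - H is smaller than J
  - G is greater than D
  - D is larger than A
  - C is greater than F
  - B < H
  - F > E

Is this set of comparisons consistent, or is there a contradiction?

consistent

The single ordering E < A < F < D < C < B < H < G < J < K satisfies every listed relation, so no contradiction arises.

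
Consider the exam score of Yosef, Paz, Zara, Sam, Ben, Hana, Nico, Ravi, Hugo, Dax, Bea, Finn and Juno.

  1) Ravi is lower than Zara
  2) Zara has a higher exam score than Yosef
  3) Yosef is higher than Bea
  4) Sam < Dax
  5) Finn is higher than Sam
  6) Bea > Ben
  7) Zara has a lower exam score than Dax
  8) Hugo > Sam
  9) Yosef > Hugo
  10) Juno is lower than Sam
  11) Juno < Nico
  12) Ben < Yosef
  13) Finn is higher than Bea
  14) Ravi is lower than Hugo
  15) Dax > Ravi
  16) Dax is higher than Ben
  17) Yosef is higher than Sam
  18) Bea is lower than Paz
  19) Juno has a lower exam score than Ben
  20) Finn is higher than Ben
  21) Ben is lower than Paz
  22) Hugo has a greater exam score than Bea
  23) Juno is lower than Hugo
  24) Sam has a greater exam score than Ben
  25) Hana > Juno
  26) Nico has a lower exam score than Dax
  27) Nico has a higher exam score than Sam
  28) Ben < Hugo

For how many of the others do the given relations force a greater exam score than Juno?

Directly above Juno: Ben, Sam, Hugo, Nico, Hana.
One step further: Bea, Finn, Paz, Yosef, Dax (10 so far).
One step further: Zara (11 so far).
No other element is forced above Juno by the given relations, so the count is 11.

11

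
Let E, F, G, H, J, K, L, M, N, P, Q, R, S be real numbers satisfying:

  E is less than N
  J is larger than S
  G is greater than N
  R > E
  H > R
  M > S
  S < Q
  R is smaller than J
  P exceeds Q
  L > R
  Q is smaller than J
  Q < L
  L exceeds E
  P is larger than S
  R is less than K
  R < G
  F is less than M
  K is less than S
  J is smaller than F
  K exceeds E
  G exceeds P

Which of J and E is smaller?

Link the given pairs in sequence: E < R; R < K; K < S; S < Q; Q < J.
Together: E < R < K < S < Q < J.
So E < J; E is the smaller of the two.

E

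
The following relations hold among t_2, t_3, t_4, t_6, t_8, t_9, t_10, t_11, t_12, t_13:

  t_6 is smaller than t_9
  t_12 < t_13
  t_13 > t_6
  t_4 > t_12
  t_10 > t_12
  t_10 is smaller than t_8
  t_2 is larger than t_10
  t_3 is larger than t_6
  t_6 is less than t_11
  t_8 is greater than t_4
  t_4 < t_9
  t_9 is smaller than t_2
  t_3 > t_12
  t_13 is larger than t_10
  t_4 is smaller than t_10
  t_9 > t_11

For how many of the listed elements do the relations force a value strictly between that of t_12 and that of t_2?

Chaining upward from t_12 reaches: t_4, t_10, t_13, t_3, t_8, t_9.
Chaining downward from t_2 reaches: t_6, t_4, t_11, t_10, t_9.
Strictly between t_12 and t_2 are those in both lists: t_4, t_10, t_9 — 3 elements.

3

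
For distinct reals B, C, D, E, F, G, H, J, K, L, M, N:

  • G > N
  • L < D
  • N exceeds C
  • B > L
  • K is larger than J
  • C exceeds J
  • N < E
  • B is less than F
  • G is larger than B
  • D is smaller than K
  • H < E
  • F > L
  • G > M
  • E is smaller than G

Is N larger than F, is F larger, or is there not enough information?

undetermined

Following every chain through N: above N we get E, G; below N we get J, C.
F is not reached, and no chain runs the other way from F to N.
So the given relations leave the order of N and F undetermined.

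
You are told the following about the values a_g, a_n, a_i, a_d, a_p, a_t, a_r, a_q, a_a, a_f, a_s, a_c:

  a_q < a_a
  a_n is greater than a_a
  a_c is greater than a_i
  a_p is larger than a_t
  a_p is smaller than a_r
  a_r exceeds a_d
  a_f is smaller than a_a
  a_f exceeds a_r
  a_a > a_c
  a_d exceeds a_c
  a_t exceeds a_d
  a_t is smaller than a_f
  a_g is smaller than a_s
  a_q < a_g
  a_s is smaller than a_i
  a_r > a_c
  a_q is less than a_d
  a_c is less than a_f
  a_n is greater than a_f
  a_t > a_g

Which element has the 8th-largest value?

The consecutive relations fix a unique order: a_q < a_g < a_s < a_i < a_c < a_d < a_t < a_p < a_r < a_f < a_a < a_n.
The 8th largest is a_c.

a_c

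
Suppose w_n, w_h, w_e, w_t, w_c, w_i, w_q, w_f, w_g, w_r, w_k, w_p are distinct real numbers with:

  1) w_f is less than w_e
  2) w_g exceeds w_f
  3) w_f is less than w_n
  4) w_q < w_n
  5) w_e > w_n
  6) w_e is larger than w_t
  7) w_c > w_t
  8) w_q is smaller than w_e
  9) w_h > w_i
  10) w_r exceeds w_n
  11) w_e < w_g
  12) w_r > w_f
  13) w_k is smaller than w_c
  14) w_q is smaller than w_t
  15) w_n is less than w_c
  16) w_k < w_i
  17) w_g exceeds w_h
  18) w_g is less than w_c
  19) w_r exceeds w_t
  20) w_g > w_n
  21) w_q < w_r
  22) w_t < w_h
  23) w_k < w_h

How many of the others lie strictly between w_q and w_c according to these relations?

5

Chaining upward from w_q reaches: w_n, w_t, w_r, w_e, w_h, w_g.
Chaining downward from w_c reaches: w_k, w_f, w_n, w_t, w_i, w_e, w_h, w_g.
Strictly between w_q and w_c are those in both lists: w_n, w_t, w_e, w_h, w_g — 5 elements.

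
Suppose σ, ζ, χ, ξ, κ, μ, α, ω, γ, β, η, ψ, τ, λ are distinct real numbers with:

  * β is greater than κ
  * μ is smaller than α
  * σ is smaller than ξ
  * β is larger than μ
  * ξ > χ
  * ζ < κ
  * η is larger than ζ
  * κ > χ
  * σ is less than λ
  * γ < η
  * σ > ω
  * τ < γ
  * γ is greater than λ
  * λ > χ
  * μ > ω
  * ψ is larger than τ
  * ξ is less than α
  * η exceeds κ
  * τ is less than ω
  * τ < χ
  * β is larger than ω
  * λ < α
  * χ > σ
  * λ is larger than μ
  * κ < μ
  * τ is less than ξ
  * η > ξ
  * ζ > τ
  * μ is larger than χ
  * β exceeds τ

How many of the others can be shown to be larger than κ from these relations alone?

6

The elements the relations force above κ are μ, λ, β, γ, η, α — no chain reaches any other.
That is 6.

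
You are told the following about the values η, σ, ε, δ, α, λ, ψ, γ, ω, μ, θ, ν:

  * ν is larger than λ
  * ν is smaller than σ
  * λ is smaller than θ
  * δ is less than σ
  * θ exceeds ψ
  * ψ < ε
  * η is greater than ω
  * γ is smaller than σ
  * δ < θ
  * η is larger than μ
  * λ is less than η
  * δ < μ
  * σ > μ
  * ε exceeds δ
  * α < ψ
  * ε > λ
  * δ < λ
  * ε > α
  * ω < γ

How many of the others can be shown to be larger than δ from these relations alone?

7

The elements the relations force above δ are λ, θ, μ, ν, ε, σ, η — no chain reaches any other.
That is 7.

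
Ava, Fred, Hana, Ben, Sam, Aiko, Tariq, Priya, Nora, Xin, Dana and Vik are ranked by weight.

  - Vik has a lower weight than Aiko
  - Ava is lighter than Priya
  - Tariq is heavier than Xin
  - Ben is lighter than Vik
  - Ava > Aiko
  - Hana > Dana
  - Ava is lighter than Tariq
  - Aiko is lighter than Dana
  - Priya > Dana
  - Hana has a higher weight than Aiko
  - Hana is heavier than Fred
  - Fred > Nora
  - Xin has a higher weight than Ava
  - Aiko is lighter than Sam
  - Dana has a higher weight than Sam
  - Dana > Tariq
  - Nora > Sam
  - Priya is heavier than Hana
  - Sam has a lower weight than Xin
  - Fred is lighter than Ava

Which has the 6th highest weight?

Chaining the given pairs: Ben < Vik < Aiko < Sam < Nora < Fred < Ava < Xin < Tariq < Dana < Hana < Priya.
Counting 6 from the largest end gives Ava.

Ava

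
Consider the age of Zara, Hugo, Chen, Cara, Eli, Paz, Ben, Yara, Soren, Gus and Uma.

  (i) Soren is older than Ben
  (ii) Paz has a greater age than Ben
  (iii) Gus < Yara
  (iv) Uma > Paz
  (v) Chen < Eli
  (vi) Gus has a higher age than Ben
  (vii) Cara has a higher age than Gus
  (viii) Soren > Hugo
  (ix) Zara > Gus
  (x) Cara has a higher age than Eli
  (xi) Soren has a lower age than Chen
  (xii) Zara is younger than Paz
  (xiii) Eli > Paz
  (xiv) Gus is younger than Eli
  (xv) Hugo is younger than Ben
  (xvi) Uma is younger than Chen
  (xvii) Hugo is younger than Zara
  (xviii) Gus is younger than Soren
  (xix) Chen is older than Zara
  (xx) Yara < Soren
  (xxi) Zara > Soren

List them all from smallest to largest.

Nothing is placed below Hugo, so it is least; from there Hugo < Ben; Ben < Gus; Gus < Yara; Yara < Soren; Soren < Zara; Zara < Paz; Paz < Uma; Uma < Chen; Chen < Eli; Eli < Cara, each given directly.

Hugo < Ben < Gus < Yara < Soren < Zara < Paz < Uma < Chen < Eli < Cara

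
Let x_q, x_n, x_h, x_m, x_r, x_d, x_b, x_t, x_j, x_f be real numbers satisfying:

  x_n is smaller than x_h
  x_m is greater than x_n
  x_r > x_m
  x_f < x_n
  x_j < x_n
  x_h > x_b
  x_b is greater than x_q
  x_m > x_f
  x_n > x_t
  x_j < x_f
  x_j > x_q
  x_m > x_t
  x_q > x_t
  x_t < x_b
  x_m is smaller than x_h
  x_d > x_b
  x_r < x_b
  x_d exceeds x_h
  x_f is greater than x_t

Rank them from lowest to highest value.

The consecutive links are each given: x_t < x_q; x_q < x_j; x_j < x_f; x_f < x_n; x_n < x_m; x_m < x_r; x_r < x_b; x_b < x_h; x_h < x_d.

x_t < x_q < x_j < x_f < x_n < x_m < x_r < x_b < x_h < x_d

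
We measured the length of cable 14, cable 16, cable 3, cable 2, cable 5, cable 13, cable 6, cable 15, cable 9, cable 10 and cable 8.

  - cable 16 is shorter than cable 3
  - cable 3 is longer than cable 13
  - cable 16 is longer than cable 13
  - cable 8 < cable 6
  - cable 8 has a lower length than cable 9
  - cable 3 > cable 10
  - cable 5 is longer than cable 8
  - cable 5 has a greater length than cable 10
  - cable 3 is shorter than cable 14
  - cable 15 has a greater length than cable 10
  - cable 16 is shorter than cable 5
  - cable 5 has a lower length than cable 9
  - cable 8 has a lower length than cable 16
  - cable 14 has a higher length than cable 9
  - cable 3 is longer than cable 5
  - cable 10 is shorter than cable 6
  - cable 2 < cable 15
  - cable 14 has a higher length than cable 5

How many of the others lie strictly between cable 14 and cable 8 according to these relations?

Chaining upward from cable 8 reaches: cable 16, cable 5, cable 6, cable 3, cable 9.
Chaining downward from cable 14 reaches: cable 13, cable 16, cable 10, cable 5, cable 3, cable 9.
Strictly between cable 8 and cable 14 are those in both lists: cable 16, cable 5, cable 3, cable 9 — 4 elements.

4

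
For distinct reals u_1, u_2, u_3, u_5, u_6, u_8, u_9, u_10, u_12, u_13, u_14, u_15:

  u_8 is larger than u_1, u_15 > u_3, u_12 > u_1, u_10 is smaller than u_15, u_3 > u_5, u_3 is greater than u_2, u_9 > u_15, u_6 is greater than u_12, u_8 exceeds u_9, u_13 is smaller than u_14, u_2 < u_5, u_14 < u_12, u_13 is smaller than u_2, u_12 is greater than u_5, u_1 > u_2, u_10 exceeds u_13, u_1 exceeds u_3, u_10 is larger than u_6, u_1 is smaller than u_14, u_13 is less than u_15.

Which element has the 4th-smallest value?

u_3

Chaining the given pairs: u_13 < u_2 < u_5 < u_3 < u_1 < u_14 < u_12 < u_6 < u_10 < u_15 < u_9 < u_8.
Counting 4 from the smallest end gives u_3.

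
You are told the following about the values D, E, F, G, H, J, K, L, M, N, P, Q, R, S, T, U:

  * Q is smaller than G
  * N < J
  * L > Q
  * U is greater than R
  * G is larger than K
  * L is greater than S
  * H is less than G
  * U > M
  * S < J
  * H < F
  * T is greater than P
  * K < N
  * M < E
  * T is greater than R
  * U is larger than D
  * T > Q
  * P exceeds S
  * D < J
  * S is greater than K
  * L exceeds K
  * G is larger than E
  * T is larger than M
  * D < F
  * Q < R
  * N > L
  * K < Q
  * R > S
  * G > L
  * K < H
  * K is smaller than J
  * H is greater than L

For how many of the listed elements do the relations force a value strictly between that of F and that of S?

2

Chaining upward from S reaches: L, R, H, N, P, J, U, T, G.
Chaining downward from F reaches: K, Q, L, H, D.
Strictly between S and F are those in both lists: L, H — 2 elements.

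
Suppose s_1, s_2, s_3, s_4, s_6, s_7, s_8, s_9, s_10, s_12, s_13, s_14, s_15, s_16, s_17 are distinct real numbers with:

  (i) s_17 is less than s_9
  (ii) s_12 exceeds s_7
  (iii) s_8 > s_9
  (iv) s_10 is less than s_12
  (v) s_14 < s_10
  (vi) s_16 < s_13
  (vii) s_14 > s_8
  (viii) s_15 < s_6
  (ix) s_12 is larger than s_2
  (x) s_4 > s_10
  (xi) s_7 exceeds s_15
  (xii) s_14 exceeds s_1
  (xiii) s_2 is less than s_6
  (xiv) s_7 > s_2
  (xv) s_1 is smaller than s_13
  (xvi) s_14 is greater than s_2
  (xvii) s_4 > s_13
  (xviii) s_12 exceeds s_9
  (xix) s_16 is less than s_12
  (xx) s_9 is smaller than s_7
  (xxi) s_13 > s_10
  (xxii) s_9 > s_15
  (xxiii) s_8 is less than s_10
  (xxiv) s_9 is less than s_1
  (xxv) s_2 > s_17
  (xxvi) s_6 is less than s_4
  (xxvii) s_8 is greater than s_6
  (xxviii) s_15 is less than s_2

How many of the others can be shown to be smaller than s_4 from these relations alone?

From s_4 the given relations immediately reach s_6, s_10, s_13.
From those, s_16, s_15, s_2, s_1, s_8, s_14 — 9 in total.
From those, s_17, s_9 — 11 in total.
No other element is forced below s_4 by the given relations, so the count is 11.

11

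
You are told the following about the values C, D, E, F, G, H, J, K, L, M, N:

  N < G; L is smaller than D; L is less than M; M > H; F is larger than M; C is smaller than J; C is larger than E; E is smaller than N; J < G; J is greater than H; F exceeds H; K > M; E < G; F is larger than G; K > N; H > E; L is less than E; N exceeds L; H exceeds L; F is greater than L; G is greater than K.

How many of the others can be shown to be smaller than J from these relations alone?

4

The elements the relations force below J are L, E, H, C — no chain reaches any other.
That is 4.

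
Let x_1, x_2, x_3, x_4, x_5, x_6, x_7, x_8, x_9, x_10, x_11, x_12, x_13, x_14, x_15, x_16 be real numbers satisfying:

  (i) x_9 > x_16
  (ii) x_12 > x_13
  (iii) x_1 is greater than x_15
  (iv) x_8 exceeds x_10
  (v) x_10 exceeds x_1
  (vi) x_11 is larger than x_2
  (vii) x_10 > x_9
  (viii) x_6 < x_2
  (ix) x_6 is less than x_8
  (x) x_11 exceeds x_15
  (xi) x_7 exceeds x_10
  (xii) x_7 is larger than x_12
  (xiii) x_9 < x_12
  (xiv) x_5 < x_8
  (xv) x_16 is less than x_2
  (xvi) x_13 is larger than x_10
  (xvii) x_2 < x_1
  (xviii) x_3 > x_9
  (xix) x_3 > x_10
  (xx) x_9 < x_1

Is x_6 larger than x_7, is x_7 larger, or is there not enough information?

Chaining the given relations: x_6 < x_2 < x_1 < x_10 < x_13 < x_12 < x_7.
So x_7 is larger.

x_7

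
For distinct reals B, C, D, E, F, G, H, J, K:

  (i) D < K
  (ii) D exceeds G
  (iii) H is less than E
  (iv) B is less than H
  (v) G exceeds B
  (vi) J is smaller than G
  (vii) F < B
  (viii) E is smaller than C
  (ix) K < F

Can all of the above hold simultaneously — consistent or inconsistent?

Chaining the given relations yields G < D < K < F < B, so G < B. But one relation states B < G. These cannot both hold.

inconsistent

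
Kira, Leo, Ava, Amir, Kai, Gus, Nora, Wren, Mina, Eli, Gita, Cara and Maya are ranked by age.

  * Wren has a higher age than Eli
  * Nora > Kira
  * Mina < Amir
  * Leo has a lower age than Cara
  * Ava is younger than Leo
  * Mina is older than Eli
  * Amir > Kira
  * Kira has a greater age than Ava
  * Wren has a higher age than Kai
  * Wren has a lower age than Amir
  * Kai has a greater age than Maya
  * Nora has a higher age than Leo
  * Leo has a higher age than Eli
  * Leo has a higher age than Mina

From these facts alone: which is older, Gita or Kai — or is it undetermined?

undetermined

Following every chain through Gita: nothing is chained to Gita.
Kai is not reached, and no chain runs the other way from Kai to Gita.
So the given relations leave the order of Gita and Kai undetermined.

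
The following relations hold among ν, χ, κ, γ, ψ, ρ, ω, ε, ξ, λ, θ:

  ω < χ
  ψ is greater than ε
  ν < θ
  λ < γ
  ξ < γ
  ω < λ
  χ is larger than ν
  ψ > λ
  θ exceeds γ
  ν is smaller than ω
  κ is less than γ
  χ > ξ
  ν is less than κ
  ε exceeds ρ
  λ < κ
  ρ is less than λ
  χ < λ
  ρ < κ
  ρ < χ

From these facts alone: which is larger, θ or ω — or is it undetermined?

θ

The relevant relations are ω < χ; χ < λ; λ < κ; κ < γ; γ < θ.
Together: ω < χ < λ < κ < γ < θ.
So θ is larger.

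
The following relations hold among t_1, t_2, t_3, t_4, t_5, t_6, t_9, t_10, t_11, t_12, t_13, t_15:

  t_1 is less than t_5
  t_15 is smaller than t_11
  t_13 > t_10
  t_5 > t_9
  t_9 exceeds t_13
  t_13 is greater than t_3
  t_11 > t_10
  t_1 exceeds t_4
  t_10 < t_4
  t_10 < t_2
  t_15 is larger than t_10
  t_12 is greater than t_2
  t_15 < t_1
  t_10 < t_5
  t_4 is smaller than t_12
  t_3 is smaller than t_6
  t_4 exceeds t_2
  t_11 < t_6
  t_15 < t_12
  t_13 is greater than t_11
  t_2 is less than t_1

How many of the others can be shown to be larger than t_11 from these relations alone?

From t_11 the given relations immediately reach t_6, t_13.
From those, t_9 — 3 in total.
From those, t_5 — 4 in total.
No other element is forced above t_11 by the given relations, so the count is 4.

4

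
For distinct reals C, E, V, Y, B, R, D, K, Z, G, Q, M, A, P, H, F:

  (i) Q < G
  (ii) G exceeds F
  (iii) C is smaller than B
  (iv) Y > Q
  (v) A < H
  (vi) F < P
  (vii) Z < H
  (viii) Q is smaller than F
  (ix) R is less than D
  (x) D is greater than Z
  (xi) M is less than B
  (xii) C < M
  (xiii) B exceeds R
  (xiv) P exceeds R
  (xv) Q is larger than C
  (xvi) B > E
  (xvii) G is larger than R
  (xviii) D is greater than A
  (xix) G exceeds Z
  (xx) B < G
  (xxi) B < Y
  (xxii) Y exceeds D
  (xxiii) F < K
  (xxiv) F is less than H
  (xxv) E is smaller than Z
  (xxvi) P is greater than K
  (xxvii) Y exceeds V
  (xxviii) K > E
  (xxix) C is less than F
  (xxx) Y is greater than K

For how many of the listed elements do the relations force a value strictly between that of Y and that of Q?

2

The relations place Q below Y. An element lies strictly between them when it is forced above Q and also forced below Y.
Above Q: {F, K, G, P, H}. Below Y: {E, Z, C, R, A, M, F, D, K, V, B}.
Intersection: {F, K} — 2.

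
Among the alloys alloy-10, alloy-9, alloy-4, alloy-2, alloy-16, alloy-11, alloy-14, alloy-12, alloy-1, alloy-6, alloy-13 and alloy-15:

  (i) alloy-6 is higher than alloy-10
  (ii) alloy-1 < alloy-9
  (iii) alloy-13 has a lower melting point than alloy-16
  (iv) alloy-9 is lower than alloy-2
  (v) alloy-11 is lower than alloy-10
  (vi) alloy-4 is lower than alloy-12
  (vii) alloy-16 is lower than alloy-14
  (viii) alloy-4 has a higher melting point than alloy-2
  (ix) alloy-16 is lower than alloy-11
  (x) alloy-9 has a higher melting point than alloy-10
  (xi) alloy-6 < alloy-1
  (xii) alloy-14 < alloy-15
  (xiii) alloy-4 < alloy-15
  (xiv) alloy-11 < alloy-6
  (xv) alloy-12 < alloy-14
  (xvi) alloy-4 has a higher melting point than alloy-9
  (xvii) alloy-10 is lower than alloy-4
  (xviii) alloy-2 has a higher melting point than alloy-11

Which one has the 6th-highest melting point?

alloy-9

The consecutive relations fix a unique order: alloy-13 < alloy-16 < alloy-11 < alloy-10 < alloy-6 < alloy-1 < alloy-9 < alloy-2 < alloy-4 < alloy-12 < alloy-14 < alloy-15.
Counting 6 from the largest end gives alloy-9.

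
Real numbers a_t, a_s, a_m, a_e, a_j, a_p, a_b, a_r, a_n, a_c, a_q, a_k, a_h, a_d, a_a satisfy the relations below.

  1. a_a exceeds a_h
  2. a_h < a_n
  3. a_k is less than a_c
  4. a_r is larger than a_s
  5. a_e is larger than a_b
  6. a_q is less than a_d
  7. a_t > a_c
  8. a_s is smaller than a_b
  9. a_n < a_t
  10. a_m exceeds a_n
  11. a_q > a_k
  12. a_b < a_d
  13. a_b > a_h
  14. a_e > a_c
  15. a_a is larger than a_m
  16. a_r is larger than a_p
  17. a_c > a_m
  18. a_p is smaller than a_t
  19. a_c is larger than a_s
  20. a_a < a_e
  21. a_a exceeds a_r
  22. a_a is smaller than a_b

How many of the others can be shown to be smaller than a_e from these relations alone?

From a_e the given relations immediately reach a_c, a_a, a_b.
From those, a_k, a_s, a_r, a_h, a_m — 8 in total.
From those, a_p, a_n — 10 in total.
Nothing else is reachable below a_e; 10 in all.

10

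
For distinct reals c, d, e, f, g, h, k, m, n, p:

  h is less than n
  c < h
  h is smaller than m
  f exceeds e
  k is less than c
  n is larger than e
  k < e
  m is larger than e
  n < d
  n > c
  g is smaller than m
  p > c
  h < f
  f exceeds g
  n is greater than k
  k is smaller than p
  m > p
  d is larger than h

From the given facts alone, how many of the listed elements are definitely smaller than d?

Directly below d: h, n.
One step further: k, c, e (5 so far).
No other element is forced below d by the given relations, so the count is 5.

5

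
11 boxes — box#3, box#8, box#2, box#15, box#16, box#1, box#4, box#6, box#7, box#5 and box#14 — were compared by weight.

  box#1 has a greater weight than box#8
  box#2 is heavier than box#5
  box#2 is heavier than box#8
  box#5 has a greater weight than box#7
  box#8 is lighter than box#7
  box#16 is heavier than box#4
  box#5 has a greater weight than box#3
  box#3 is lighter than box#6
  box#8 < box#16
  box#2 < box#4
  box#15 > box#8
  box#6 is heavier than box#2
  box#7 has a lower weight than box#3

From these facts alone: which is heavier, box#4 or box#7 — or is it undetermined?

box#7 < box#3 and box#3 < box#5 give box#7 < box#5.
Then box#5 < box#2 extends the chain to box#2.
With box#2 < box#4: box#7 < box#3 < box#5 < box#2 < box#4.
So box#4 is heavier.

box#4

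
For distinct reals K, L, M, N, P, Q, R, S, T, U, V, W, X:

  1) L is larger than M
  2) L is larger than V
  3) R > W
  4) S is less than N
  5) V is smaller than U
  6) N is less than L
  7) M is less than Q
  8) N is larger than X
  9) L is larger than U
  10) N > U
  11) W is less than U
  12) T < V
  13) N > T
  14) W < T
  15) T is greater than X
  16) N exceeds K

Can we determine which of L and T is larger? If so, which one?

L

T < V and V < U give T < U.
With U < N: T < V < U < N.
Then N < L extends the chain to L.
So L is larger.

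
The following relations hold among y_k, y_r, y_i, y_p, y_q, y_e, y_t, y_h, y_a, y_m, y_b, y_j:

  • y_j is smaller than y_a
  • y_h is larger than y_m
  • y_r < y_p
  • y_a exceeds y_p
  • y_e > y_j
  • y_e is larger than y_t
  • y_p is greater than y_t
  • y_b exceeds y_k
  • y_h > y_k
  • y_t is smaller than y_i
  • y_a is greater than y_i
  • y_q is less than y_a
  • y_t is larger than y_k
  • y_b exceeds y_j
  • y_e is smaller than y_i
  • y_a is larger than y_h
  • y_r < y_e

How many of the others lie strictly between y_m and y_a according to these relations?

1

Chaining upward from y_m reaches: y_h.
Chaining downward from y_a reaches: y_k, y_r, y_j, y_h, y_t, y_e, y_i, y_q, y_p.
Strictly between y_m and y_a are those in both lists: y_h — 1 element.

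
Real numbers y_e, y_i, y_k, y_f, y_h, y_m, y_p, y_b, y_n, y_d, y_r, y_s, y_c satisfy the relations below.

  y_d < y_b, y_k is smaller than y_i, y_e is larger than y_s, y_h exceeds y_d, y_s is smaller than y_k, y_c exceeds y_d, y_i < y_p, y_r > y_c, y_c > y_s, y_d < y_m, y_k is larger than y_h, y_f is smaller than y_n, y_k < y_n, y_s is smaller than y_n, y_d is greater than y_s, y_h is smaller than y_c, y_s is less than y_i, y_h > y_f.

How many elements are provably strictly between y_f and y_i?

Chaining upward from y_f reaches: y_h, y_c, y_k, y_n, y_r, y_p.
Chaining downward from y_i reaches: y_s, y_d, y_h, y_k.
Strictly between y_f and y_i are those in both lists: y_h, y_k — 2 elements.

2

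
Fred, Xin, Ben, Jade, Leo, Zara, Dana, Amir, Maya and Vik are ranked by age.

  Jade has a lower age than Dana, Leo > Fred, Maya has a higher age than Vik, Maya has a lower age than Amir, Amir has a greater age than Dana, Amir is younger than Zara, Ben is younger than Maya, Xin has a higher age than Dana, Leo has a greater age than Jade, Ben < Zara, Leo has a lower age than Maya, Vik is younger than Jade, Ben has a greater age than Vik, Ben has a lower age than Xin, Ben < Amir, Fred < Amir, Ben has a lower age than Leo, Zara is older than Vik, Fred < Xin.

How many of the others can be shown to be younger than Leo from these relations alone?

4

From Leo the given relations immediately reach Jade, Ben, Fred.
From those, Vik — 4 in total.
Nothing else is reachable below Leo; 4 in all.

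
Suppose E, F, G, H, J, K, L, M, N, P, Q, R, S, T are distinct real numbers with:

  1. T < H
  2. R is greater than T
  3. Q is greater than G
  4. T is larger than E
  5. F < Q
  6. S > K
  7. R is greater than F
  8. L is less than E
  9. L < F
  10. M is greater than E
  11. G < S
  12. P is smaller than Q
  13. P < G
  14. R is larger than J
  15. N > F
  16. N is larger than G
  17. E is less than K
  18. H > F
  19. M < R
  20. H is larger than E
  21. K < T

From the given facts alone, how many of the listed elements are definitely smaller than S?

5

The elements the relations force below S are L, P, G, E, K — no chain reaches any other.
That is 5.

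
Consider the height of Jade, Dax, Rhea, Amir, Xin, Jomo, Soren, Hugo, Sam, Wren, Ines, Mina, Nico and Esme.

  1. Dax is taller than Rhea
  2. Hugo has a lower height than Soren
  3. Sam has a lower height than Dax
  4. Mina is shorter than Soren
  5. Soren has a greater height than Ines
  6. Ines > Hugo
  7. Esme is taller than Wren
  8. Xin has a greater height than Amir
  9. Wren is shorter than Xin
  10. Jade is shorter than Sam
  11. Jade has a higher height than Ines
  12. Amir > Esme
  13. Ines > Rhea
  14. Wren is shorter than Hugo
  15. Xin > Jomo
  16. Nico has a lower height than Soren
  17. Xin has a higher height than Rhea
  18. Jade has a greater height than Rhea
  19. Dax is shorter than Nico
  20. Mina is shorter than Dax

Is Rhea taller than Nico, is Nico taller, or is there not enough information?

Nico

Link the given pairs in sequence: Rhea < Ines; Ines < Jade; Jade < Sam; Sam < Dax; Dax < Nico.
Chaining these gives Rhea < Ines < Jade < Sam < Dax < Nico.
So Nico is taller.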